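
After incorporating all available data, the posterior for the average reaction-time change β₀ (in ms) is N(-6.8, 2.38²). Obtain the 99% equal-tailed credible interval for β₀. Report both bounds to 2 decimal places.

The posterior is symmetric, so the 99% equal-tailed interval is β₀ = -6.8 ± z·2.38 with z = 2.576.
Half-width: 2.576 × 2.38 = 6.13.
-6.8 − 6.13 = -12.93; -6.8 + 6.13 = -0.67.

[-12.93, -0.67]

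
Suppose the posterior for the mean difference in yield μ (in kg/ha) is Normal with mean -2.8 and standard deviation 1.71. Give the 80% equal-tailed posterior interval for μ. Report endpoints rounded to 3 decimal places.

[-4.991, -0.609]

The posterior is symmetric, so the 80% equal-tailed interval is μ = -2.8 ± z·1.71 with z = 1.282.
Half-width: 1.282 × 1.71 = 2.191.
-2.8 − 2.191 = -4.991; -2.8 + 2.191 = -0.609.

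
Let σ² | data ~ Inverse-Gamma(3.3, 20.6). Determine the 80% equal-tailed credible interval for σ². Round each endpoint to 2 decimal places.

Inverse-Gamma(3.3, 20.6) quantiles: F⁻¹(0.1) and F⁻¹(0.9).
Equivalently, 1/σ² ~ Gamma(3.3, rate = 20.6); invert its 0.9 and 0.1 quantiles.
Posterior mean ≈ 8.96, SD ≈ 7.86; a Normal approximation gives roughly [-1.11, 19.02].
Exact: lower = 3.59; upper = 15.98.

[3.59, 15.98]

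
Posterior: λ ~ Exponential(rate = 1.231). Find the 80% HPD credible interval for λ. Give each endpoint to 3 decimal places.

[0.000, 1.307]

The exponential density is strictly decreasing on [0, ∞), so the HPD interval is anchored at 0: [0, q] with P(λ ≤ q) = 0.80.
q = −ln(1 − 0.80) / 1.231 = 1.6094 / 1.231 = 1.307.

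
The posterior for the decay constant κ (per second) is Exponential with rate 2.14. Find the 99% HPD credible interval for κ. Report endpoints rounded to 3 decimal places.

[0.000, 2.152]

The exponential density is strictly decreasing on [0, ∞), so the HPD interval is anchored at 0: [0, q] with P(κ ≤ q) = 0.99.
q = −ln(1 − 0.99) / 2.14 = 4.6052 / 2.14 = 2.152.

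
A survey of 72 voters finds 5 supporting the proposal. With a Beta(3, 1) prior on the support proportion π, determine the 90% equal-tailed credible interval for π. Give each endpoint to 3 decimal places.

Posterior: Beta(3+5, 1+67) = Beta(8, 68).
Equal-tailed 90% interval: the 0.05 and 0.95 quantiles of Beta(8, 68).
Posterior mean ≈ 0.105, SD ≈ 0.035; a Normal approximation gives roughly [0.048, 0.163].
Exact: F⁻¹(0.05) = 0.054; F⁻¹(0.95) = 0.168.

[0.054, 0.168]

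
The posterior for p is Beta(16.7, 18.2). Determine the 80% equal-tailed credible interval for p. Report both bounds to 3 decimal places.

[0.371, 0.587]

Posterior: Beta(16.7, 18.2).
Equal-tailed 80% interval: the 0.1 and 0.9 quantiles of Beta(16.7, 18.2).
Posterior mean ≈ 0.479, SD ≈ 0.083; a Normal approximation gives roughly [0.372, 0.585].
Exact: F⁻¹(0.1) = 0.371; F⁻¹(0.9) = 0.587.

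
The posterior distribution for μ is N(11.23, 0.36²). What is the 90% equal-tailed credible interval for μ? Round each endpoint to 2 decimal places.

[10.64, 11.82]

The posterior is symmetric, so the 90% equal-tailed interval is μ = 11.23 ± z·0.36 with z = 1.645.
Half-width: 1.645 × 0.36 = 0.59.
11.23 − 0.59 = 10.64; 11.23 + 0.59 = 11.82.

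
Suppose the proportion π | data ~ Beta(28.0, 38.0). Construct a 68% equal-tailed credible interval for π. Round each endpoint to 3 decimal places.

[0.364, 0.485]

Posterior: Beta(28.0, 38.0).
Equal-tailed 68% interval: the 0.16 and 0.84 quantiles of Beta(28.0, 38.0).
Posterior mean ≈ 0.424, SD ≈ 0.060; a Normal approximation gives roughly [0.364, 0.484].
Exact: F⁻¹(0.16) = 0.364; F⁻¹(0.84) = 0.485.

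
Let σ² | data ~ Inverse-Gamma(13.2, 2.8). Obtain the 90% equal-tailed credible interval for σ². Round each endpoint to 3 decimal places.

[0.142, 0.357]

Inverse-Gamma(13.2, 2.8) quantiles: F⁻¹(0.05) and F⁻¹(0.95).
Equivalently, 1/σ² ~ Gamma(13.2, rate = 2.8); invert its 0.95 and 0.05 quantiles.
Posterior mean ≈ 0.230, SD ≈ 0.069; a Normal approximation gives roughly [0.117, 0.342].
Exact: lower = 0.142; upper = 0.357.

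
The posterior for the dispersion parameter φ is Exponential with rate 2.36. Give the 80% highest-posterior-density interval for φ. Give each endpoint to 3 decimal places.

The exponential density is strictly decreasing on [0, ∞), so the HPD interval is anchored at 0: [0, q] with P(φ ≤ q) = 0.80.
q = −ln(1 − 0.80) / 2.36 = 1.6094 / 2.36 = 0.682.

[0.000, 0.682]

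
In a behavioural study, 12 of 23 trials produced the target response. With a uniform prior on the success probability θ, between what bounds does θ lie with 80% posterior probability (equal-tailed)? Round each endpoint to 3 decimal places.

[0.392, 0.647]

Posterior: Beta(1+12, 1+11) = Beta(13, 12).
Equal-tailed 80% interval: the 0.1 and 0.9 quantiles of Beta(13, 12).
Posterior mean ≈ 0.520, SD ≈ 0.098; a Normal approximation gives roughly [0.394, 0.646].
Exact: F⁻¹(0.1) = 0.392; F⁻¹(0.9) = 0.647.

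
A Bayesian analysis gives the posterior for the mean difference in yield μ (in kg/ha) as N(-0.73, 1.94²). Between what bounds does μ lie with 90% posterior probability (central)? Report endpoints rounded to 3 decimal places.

The posterior is symmetric, so the 90% equal-tailed interval is μ = -0.73 ± z·1.94 with z = 1.645.
Half-width: 1.645 × 1.94 = 3.191.
-0.73 − 3.191 = -3.921; -0.73 + 3.191 = 2.461.

[-3.921, 2.461]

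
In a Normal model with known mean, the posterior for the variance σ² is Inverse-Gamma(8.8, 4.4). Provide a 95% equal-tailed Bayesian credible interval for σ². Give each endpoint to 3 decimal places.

Inverse-Gamma(8.8, 4.4) quantiles: F⁻¹(0.025) and F⁻¹(0.975).
Equivalently, 1/σ² ~ Gamma(8.8, rate = 4.4); invert its 0.975 and 0.025 quantiles.
Posterior mean ≈ 0.564, SD ≈ 0.216; a Normal approximation gives roughly [0.140, 0.988].
Exact: lower = 0.284; upper = 1.105.

[0.284, 1.105]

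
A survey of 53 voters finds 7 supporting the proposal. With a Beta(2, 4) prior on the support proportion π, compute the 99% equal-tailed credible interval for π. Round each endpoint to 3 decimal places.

[0.056, 0.292]

Posterior: Beta(2+7, 4+46) = Beta(9, 50).
Equal-tailed 99% interval: the 0.005 and 0.995 quantiles of Beta(9, 50).
Posterior mean ≈ 0.153, SD ≈ 0.046; a Normal approximation gives roughly [0.033, 0.272].
Exact: F⁻¹(0.005) = 0.056; F⁻¹(0.995) = 0.292.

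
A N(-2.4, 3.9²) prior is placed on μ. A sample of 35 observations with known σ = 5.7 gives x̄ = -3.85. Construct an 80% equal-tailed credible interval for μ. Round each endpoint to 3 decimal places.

[-4.965, -2.568]

Posterior precision = 1/3.9² + 35/5.7² = 0.0657 + 1.0773 = 1.1430, so posterior SD = 0.9354.
Posterior mean = (-2.4/3.9² + 35·-3.85/5.7²) / 1.1430 = -3.7666.
Interval: -3.7666 ± 1.282 × 0.9354 → [-4.965, -2.568].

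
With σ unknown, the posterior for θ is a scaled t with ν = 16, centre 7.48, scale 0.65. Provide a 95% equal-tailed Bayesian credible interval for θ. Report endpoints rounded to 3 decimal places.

The t_16 distribution is symmetric; the 95% interval is 7.48 ± t·0.65 with t_{0.975,16} = 2.120.
Half-width: 2.120 × 0.65 = 1.378.
7.48 − 1.378 = 6.102; 7.48 + 1.378 = 8.858.

[6.102, 8.858]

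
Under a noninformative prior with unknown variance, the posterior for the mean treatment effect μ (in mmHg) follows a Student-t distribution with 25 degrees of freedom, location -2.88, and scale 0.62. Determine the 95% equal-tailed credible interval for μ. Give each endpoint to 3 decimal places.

[-4.157, -1.603]

The t_25 distribution is symmetric; the 95% interval is -2.88 ± t·0.62 with t_{0.975,25} = 2.060.
Half-width: 2.060 × 0.62 = 1.277.
-2.88 − 1.277 = -4.157; -2.88 + 1.277 = -1.603.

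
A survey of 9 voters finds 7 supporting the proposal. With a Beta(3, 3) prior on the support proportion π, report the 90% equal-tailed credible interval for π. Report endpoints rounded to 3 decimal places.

Posterior: Beta(3+7, 3+2) = Beta(10, 5).
Equal-tailed 90% interval: the 0.05 and 0.95 quantiles of Beta(10, 5).
Posterior mean ≈ 0.667, SD ≈ 0.118; a Normal approximation gives roughly [0.473, 0.861].
Exact: F⁻¹(0.05) = 0.460; F⁻¹(0.95) = 0.847.

[0.460, 0.847]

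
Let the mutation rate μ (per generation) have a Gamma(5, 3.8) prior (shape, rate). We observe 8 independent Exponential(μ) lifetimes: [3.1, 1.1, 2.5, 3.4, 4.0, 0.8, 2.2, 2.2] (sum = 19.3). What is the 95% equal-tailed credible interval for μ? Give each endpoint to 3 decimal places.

Posterior: Gamma(5+8, 3.8+19.3) = Gamma(13, 23.1) (shape, rate).
Equal-tailed 95% interval: Gamma(13, 23.1) quantiles at 0.025 and 0.975.
Posterior mean ≈ 0.563, SD ≈ 0.156; a Normal approximation gives roughly [0.257, 0.869].
Exact: lower = 0.300; upper = 0.907.

[0.300, 0.907]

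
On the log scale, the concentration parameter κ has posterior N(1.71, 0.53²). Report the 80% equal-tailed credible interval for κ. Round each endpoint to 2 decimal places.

On the log scale the 80% interval is 1.71 ± 1.282 × 0.53 = [1.0308, 2.3892].
Exponentiate: [e^1.0308, e^2.3892] = [2.80, 10.91].

[2.80, 10.91]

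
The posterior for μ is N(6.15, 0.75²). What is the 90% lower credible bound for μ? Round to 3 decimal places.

5.189

Need L with P(μ ≥ L) = 0.90: L = 6.15 − z_{0.1}·0.75.
z = 1.282; L = 6.15 − 1.282 × 0.75 = 5.189.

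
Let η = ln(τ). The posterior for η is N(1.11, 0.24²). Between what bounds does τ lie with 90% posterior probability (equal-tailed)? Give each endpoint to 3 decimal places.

On the log scale the 90% interval is 1.11 ± 1.645 × 0.24 = [0.7152, 1.5048].
Exponentiate: [e^0.7152, e^1.5048] = [2.045, 4.503].

[2.045, 4.503]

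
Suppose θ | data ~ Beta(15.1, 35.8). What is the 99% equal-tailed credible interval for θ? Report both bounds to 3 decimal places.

Posterior: Beta(15.1, 35.8).
Equal-tailed 99% interval: the 0.005 and 0.995 quantiles of Beta(15.1, 35.8).
Posterior mean ≈ 0.297, SD ≈ 0.063; a Normal approximation gives roughly [0.133, 0.460].
Exact: F⁻¹(0.005) = 0.151; F⁻¹(0.995) = 0.472.

[0.151, 0.472]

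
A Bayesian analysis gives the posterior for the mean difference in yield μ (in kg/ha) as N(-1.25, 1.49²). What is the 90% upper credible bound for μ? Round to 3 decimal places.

Need U with P(μ ≤ U) = 0.90: U = -1.25 + z_{0.1}·1.49.
z = 1.282; U = -1.25 + 1.282 × 1.49 = 0.660.

0.660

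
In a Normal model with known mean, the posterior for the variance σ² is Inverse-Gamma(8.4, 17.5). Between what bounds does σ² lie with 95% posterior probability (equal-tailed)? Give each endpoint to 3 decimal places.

[1.170, 4.709]

Inverse-Gamma(8.4, 17.5) quantiles: F⁻¹(0.025) and F⁻¹(0.975).
Equivalently, 1/σ² ~ Gamma(8.4, rate = 17.5); invert its 0.975 and 0.025 quantiles.
Posterior mean ≈ 2.365, SD ≈ 0.935; a Normal approximation gives roughly [0.533, 4.197].
Exact: lower = 1.170; upper = 4.709.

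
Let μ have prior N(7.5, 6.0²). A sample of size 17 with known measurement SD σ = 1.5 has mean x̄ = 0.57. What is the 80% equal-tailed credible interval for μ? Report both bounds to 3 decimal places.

Posterior precision = 1/6.0² + 17/1.5² = 0.0278 + 7.5556 = 7.5833, so posterior SD = 0.3631.
Posterior mean = (7.5/6.0² + 17·0.57/1.5²) / 7.5833 = 0.5954.
Interval: 0.5954 ± 1.282 × 0.3631 → [0.130, 1.061].

[0.130, 1.061]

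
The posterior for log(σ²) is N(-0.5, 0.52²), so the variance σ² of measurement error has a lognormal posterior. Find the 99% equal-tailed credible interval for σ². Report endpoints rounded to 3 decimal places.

On the log scale the 99% interval is -0.5 ± 2.576 × 0.52 = [-1.8394, 0.8394].
Exponentiate: [e^-1.8394, e^0.8394] = [0.159, 2.315].

[0.159, 2.315]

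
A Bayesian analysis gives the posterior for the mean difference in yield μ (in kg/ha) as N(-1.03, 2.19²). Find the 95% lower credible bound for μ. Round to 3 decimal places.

-4.632

Need L with P(μ ≥ L) = 0.95: L = -1.03 − z_{0.05}·2.19.
z = 1.645; L = -1.03 − 1.645 × 2.19 = -4.632.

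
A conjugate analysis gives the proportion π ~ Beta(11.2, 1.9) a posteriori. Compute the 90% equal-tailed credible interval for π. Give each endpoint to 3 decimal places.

[0.674, 0.973]

Posterior: Beta(11.2, 1.9).
Equal-tailed 90% interval: the 0.05 and 0.95 quantiles of Beta(11.2, 1.9).
Posterior mean ≈ 0.855, SD ≈ 0.094; a Normal approximation gives roughly [0.701, 1.009].
Exact: F⁻¹(0.05) = 0.674; F⁻¹(0.95) = 0.973.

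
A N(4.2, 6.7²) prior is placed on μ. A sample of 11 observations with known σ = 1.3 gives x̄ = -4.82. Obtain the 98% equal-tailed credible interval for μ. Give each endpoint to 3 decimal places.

Posterior precision = 1/6.7² + 11/1.3² = 0.0223 + 6.5089 = 6.5312, so posterior SD = 0.3913.
Posterior mean = (4.2/6.7² + 11·-4.82/1.3²) / 6.5312 = -4.7892.
Interval: -4.7892 ± 2.326 × 0.3913 → [-5.700, -3.879].

[-5.700, -3.879]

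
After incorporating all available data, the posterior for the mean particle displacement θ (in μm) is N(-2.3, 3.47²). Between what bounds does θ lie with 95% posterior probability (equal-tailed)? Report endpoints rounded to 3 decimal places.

The posterior is symmetric, so the 95% equal-tailed interval is θ = -2.3 ± z·3.47 with z = 1.960.
Half-width: 1.960 × 3.47 = 6.801.
-2.3 − 6.801 = -9.101; -2.3 + 6.801 = 4.501.

[-9.101, 4.501]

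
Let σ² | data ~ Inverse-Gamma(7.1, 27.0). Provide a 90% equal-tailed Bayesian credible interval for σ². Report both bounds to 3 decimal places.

[2.255, 8.050]

Inverse-Gamma(7.1, 27.0) quantiles: F⁻¹(0.05) and F⁻¹(0.95).
Equivalently, 1/σ² ~ Gamma(7.1, rate = 27.0); invert its 0.95 and 0.05 quantiles.
Posterior mean ≈ 4.426, SD ≈ 1.960; a Normal approximation gives roughly [1.202, 7.650].
Exact: lower = 2.255; upper = 8.050.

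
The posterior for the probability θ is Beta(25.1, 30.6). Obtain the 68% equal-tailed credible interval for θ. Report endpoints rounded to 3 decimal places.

Posterior: Beta(25.1, 30.6).
Equal-tailed 68% interval: the 0.16 and 0.84 quantiles of Beta(25.1, 30.6).
Posterior mean ≈ 0.451, SD ≈ 0.066; a Normal approximation gives roughly [0.385, 0.516].
Exact: F⁻¹(0.16) = 0.384; F⁻¹(0.84) = 0.517.

[0.384, 0.517]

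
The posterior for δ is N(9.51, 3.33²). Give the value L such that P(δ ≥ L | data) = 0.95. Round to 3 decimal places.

Need L with P(δ ≥ L) = 0.95: L = 9.51 − z_{0.05}·3.33.
z = 1.645; L = 9.51 − 1.645 × 3.33 = 4.033.

4.033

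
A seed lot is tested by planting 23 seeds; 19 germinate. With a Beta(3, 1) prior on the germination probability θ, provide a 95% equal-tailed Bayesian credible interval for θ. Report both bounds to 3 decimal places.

[0.651, 0.934]

Posterior: Beta(3+19, 1+4) = Beta(22, 5).
Equal-tailed 95% interval: the 0.025 and 0.975 quantiles of Beta(22, 5).
Posterior mean ≈ 0.815, SD ≈ 0.073; a Normal approximation gives roughly [0.671, 0.959].
Exact: F⁻¹(0.025) = 0.651; F⁻¹(0.975) = 0.934.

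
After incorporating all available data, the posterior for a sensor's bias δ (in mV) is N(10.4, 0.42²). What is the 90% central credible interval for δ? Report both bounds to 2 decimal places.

[9.71, 11.09]

The posterior is symmetric, so the 90% equal-tailed interval is δ = 10.4 ± z·0.42 with z = 1.645.
Half-width: 1.645 × 0.42 = 0.69.
10.4 − 0.69 = 9.71; 10.4 + 0.69 = 11.09.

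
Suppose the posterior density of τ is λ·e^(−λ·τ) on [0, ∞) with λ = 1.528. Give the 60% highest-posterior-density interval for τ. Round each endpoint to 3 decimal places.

[0.000, 0.600]

The exponential density is strictly decreasing on [0, ∞), so the HPD interval is anchored at 0: [0, q] with P(τ ≤ q) = 0.60.
q = −ln(1 − 0.60) / 1.528 = 0.9163 / 1.528 = 0.600.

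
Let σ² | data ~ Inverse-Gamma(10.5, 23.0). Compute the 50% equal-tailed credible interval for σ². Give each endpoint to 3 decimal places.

Inverse-Gamma(10.5, 23.0) quantiles: F⁻¹(0.25) and F⁻¹(0.75).
Equivalently, 1/σ² ~ Gamma(10.5, rate = 23.0); invert its 0.75 and 0.25 quantiles.
Posterior mean ≈ 2.421, SD ≈ 0.830; a Normal approximation gives roughly [1.861, 2.981].
Exact: lower = 1.845; upper = 2.814.

[1.845, 2.814]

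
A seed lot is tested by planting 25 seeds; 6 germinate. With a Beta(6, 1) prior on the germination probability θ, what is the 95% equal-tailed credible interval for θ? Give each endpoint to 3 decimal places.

[0.218, 0.546]

Posterior: Beta(6+6, 1+19) = Beta(12, 20).
Equal-tailed 95% interval: the 0.025 and 0.975 quantiles of Beta(12, 20).
Posterior mean ≈ 0.375, SD ≈ 0.084; a Normal approximation gives roughly [0.210, 0.540].
Exact: F⁻¹(0.025) = 0.218; F⁻¹(0.975) = 0.546.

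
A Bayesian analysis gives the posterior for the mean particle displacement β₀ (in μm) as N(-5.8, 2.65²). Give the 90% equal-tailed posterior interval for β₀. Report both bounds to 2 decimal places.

The posterior is symmetric, so the 90% equal-tailed interval is β₀ = -5.8 ± z·2.65 with z = 1.645.
Half-width: 1.645 × 2.65 = 4.36.
-5.8 − 4.36 = -10.16; -5.8 + 4.36 = -1.44.

[-10.16, -1.44]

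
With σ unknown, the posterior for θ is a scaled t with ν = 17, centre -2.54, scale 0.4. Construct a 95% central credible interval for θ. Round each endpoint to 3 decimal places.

The t_17 distribution is symmetric; the 95% interval is -2.54 ± t·0.4 with t_{0.975,17} = 2.110.
Half-width: 2.110 × 0.4 = 0.844.
-2.54 − 0.844 = -3.384; -2.54 + 0.844 = -1.696.

[-3.384, -1.696]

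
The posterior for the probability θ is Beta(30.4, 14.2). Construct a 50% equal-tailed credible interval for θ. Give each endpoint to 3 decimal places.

[0.636, 0.730]

Posterior: Beta(30.4, 14.2).
Equal-tailed 50% interval: the 0.25 and 0.75 quantiles of Beta(30.4, 14.2).
Posterior mean ≈ 0.682, SD ≈ 0.069; a Normal approximation gives roughly [0.635, 0.728].
Exact: F⁻¹(0.25) = 0.636; F⁻¹(0.75) = 0.730.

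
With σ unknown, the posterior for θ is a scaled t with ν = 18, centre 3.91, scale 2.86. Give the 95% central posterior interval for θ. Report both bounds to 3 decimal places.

The t_18 distribution is symmetric; the 95% interval is 3.91 ± t·2.86 with t_{0.975,18} = 2.101.
Half-width: 2.101 × 2.86 = 6.009.
3.91 − 6.009 = -2.099; 3.91 + 6.009 = 9.919.

[-2.099, 9.919]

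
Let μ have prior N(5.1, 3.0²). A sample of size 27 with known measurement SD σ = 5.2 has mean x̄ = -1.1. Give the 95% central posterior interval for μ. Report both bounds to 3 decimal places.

[-2.340, 1.381]

Posterior precision = 1/3.0² + 27/5.2² = 0.1111 + 0.9985 = 1.1096, so posterior SD = 0.9493.
Posterior mean = (5.1/3.0² + 27·-1.1/5.2²) / 1.1096 = -0.4792.
Interval: -0.4792 ± 1.960 × 0.9493 → [-2.340, 1.381].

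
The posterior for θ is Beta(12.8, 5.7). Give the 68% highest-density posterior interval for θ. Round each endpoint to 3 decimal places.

The posterior is unimodal and skewed, so the HPD interval has equal density at both endpoints and is the shortest 68% interval.
Solving f(0.602) = f(0.812) with F(0.812) − F(0.602) = 0.68 gives [0.602, 0.812].
For comparison, the equal-tailed interval is [0.586, 0.798]; the HPD is narrower and shifted toward the mode.

[0.602, 0.812]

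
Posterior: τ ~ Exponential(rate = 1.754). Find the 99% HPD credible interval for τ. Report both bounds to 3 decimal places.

[0.000, 2.626]

The exponential density is strictly decreasing on [0, ∞), so the HPD interval is anchored at 0: [0, q] with P(τ ≤ q) = 0.99.
q = −ln(1 − 0.99) / 1.754 = 4.6052 / 1.754 = 2.626.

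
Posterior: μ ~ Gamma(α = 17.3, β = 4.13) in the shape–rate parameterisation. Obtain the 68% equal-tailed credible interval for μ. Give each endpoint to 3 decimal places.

[3.196, 5.180]

Posterior: Gamma(shape 17.3, rate 4.13).
Equal-tailed 68% interval: Gamma(17.3, 4.13) quantiles at 0.16 and 0.84.
Posterior mean ≈ 4.189, SD ≈ 1.007; a Normal approximation gives roughly [3.187, 5.190].
Exact: lower = 3.196; upper = 5.180.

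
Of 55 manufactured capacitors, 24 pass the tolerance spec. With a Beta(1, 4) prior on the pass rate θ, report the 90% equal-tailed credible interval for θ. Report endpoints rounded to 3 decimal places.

Posterior: Beta(1+24, 4+31) = Beta(25, 35).
Equal-tailed 90% interval: the 0.05 and 0.95 quantiles of Beta(25, 35).
Posterior mean ≈ 0.417, SD ≈ 0.063; a Normal approximation gives roughly [0.313, 0.520].
Exact: F⁻¹(0.05) = 0.314; F⁻¹(0.95) = 0.522.

[0.314, 0.522]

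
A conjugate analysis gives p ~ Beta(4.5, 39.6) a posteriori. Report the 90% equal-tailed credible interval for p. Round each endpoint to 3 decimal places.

[0.039, 0.185]

Posterior: Beta(4.5, 39.6).
Equal-tailed 90% interval: the 0.05 and 0.95 quantiles of Beta(4.5, 39.6).
Posterior mean ≈ 0.102, SD ≈ 0.045; a Normal approximation gives roughly [0.028, 0.176].
Exact: F⁻¹(0.05) = 0.039; F⁻¹(0.95) = 0.185.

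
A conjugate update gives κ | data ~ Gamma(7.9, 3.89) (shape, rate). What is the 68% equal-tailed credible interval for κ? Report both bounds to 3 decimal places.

Posterior: Gamma(shape 7.9, rate 3.89).
Equal-tailed 68% interval: Gamma(7.9, 3.89) quantiles at 0.16 and 0.84.
Posterior mean ≈ 2.031, SD ≈ 0.723; a Normal approximation gives roughly [1.312, 2.749].
Exact: lower = 1.327; upper = 2.733.

[1.327, 2.733]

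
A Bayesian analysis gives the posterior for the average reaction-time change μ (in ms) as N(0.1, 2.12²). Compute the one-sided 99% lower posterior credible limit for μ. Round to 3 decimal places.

Need L with P(μ ≥ L) = 0.99: L = 0.1 − z_{0.01}·2.12.
z = 2.326; L = 0.1 − 2.326 × 2.12 = -4.832.

-4.832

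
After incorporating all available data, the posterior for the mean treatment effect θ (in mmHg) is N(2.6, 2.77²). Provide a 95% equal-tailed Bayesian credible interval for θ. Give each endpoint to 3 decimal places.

[-2.829, 8.029]

The posterior is symmetric, so the 95% equal-tailed interval is θ = 2.6 ± z·2.77 with z = 1.960.
Half-width: 1.960 × 2.77 = 5.429.
2.6 − 5.429 = -2.829; 2.6 + 5.429 = 8.029.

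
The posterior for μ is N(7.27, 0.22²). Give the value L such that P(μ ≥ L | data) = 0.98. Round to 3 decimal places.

6.818

Need L with P(μ ≥ L) = 0.98: L = 7.27 − z_{0.02}·0.22.
z = 2.054; L = 7.27 − 2.054 × 0.22 = 6.818.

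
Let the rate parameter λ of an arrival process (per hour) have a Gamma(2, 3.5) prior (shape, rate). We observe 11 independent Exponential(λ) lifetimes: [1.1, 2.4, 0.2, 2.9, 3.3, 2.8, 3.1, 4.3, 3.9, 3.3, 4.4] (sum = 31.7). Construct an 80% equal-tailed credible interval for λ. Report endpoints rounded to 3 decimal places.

[0.246, 0.505]

Posterior: Gamma(2+11, 3.5+31.7) = Gamma(13, 35.2) (shape, rate).
Equal-tailed 80% interval: Gamma(13, 35.2) quantiles at 0.1 and 0.9.
Posterior mean ≈ 0.369, SD ≈ 0.102; a Normal approximation gives roughly [0.238, 0.501].
Exact: lower = 0.246; upper = 0.505.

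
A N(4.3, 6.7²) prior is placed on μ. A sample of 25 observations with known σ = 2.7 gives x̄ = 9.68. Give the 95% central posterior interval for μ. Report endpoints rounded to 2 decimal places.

[8.59, 10.70]

Posterior precision = 1/6.7² + 25/2.7² = 0.0223 + 3.4294 = 3.4516, so posterior SD = 0.5383.
Posterior mean = (4.3/6.7² + 25·9.68/2.7²) / 3.4516 = 9.6453.
Interval: 9.6453 ± 1.960 × 0.5383 → [8.59, 10.70].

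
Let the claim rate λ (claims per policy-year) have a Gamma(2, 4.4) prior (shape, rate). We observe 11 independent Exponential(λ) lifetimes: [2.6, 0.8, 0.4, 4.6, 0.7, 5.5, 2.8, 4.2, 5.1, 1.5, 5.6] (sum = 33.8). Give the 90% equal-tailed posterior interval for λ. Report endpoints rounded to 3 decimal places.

[0.201, 0.509]

Posterior: Gamma(2+11, 4.4+33.8) = Gamma(13, 38.2) (shape, rate).
Equal-tailed 90% interval: Gamma(13, 38.2) quantiles at 0.05 and 0.95.
Posterior mean ≈ 0.340, SD ≈ 0.094; a Normal approximation gives roughly [0.185, 0.496].
Exact: lower = 0.201; upper = 0.509.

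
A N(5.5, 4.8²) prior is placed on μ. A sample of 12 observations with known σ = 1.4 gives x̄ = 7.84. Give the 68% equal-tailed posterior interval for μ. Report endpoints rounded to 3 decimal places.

Posterior precision = 1/4.8² + 12/1.4² = 0.0434 + 6.1224 = 6.1659, so posterior SD = 0.4027.
Posterior mean = (5.5/4.8² + 12·7.84/1.4²) / 6.1659 = 7.8235.
Interval: 7.8235 ± 0.994 × 0.4027 → [7.423, 8.224].

[7.423, 8.224]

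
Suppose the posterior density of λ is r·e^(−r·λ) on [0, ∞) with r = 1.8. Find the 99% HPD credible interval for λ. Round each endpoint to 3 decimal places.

The exponential density is strictly decreasing on [0, ∞), so the HPD interval is anchored at 0: [0, q] with P(λ ≤ q) = 0.99.
q = −ln(1 − 0.99) / 1.8 = 4.6052 / 1.8 = 2.558.

[0.000, 2.558]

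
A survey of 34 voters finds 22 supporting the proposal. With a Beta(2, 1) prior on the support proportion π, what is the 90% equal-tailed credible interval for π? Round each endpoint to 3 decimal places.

Posterior: Beta(2+22, 1+12) = Beta(24, 13).
Equal-tailed 90% interval: the 0.05 and 0.95 quantiles of Beta(24, 13).
Posterior mean ≈ 0.649, SD ≈ 0.077; a Normal approximation gives roughly [0.521, 0.776].
Exact: F⁻¹(0.05) = 0.517; F⁻¹(0.95) = 0.771.

[0.517, 0.771]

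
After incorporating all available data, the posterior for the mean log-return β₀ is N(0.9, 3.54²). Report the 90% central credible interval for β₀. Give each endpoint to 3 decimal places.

The posterior is symmetric, so the 90% equal-tailed interval is β₀ = 0.9 ± z·3.54 with z = 1.645.
Half-width: 1.645 × 3.54 = 5.823.
0.9 − 5.823 = -4.923; 0.9 + 5.823 = 6.723.

[-4.923, 6.723]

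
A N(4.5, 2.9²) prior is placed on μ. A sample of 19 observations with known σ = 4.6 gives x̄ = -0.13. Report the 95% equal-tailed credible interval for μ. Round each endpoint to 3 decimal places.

[-1.532, 2.355]

Posterior precision = 1/2.9² + 19/4.6² = 0.1189 + 0.8979 = 1.0168, so posterior SD = 0.9917.
Posterior mean = (4.5/2.9² + 19·-0.13/4.6²) / 1.0168 = 0.4114.
Interval: 0.4114 ± 1.960 × 0.9917 → [-1.532, 2.355].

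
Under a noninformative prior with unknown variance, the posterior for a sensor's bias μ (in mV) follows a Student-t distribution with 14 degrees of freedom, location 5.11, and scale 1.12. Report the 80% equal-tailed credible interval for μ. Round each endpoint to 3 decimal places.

The t_14 distribution is symmetric; the 80% interval is 5.11 ± t·1.12 with t_{0.9,14} = 1.345.
Half-width: 1.345 × 1.12 = 1.506.
5.11 − 1.506 = 3.604; 5.11 + 1.506 = 6.616.

[3.604, 6.616]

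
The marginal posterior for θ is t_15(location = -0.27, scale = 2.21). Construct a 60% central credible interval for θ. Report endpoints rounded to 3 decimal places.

The t_15 distribution is symmetric; the 60% interval is -0.27 ± t·2.21 with t_{0.8,15} = 0.866.
Half-width: 0.866 × 2.21 = 1.914.
-0.27 − 1.914 = -2.184; -0.27 + 1.914 = 1.644.

[-2.184, 1.644]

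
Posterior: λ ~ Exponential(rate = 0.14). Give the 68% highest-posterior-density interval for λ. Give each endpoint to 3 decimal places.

The exponential density is strictly decreasing on [0, ∞), so the HPD interval is anchored at 0: [0, q] with P(λ ≤ q) = 0.68.
q = −ln(1 − 0.68) / 0.14 = 1.1394 / 0.14 = 8.139.

[0.000, 8.139]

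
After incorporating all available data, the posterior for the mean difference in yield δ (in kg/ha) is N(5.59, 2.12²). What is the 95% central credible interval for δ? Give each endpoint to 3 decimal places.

[1.435, 9.745]

The posterior is symmetric, so the 95% equal-tailed interval is δ = 5.59 ± z·2.12 with z = 1.960.
Half-width: 1.960 × 2.12 = 4.155.
5.59 − 4.155 = 1.435; 5.59 + 4.155 = 9.745.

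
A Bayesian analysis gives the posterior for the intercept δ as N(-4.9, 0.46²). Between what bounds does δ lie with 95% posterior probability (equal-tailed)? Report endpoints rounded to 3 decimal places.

[-5.802, -3.998]

The posterior is symmetric, so the 95% equal-tailed interval is δ = -4.9 ± z·0.46 with z = 1.960.
Half-width: 1.960 × 0.46 = 0.902.
-4.9 − 0.902 = -5.802; -4.9 + 0.902 = -3.998.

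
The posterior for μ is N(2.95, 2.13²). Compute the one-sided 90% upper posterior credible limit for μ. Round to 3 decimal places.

Need U with P(μ ≤ U) = 0.90: U = 2.95 + z_{0.1}·2.13.
z = 1.282; U = 2.95 + 1.282 × 2.13 = 5.680.

5.680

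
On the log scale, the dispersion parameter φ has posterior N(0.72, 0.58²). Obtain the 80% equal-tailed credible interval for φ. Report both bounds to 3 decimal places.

On the log scale the 80% interval is 0.72 ± 1.282 × 0.58 = [-0.0233, 1.4633].
Exponentiate: [e^-0.0233, e^1.4633] = [0.977, 4.320].

[0.977, 4.320]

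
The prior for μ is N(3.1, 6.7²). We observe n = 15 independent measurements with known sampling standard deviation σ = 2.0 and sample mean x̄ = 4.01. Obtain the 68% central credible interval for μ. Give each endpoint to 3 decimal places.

[3.493, 4.517]

Posterior precision = 1/6.7² + 15/2.0² = 0.0223 + 3.7500 = 3.7723, so posterior SD = 0.5149.
Posterior mean = (3.1/6.7² + 15·4.01/2.0²) / 3.7723 = 4.0046.
Interval: 4.0046 ± 0.994 × 0.5149 → [3.493, 4.517].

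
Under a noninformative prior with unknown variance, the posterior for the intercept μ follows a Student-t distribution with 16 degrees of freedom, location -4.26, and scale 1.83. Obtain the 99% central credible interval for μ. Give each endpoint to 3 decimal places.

[-9.605, 1.085]

The t_16 distribution is symmetric; the 99% interval is -4.26 ± t·1.83 with t_{0.995,16} = 2.921.
Half-width: 2.921 × 1.83 = 5.345.
-4.26 − 5.345 = -9.605; -4.26 + 5.345 = 1.085.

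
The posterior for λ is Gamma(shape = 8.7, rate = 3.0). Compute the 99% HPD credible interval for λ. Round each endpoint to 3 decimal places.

The posterior is unimodal and skewed, so the HPD interval has equal density at both endpoints and is the shortest 99% interval.
Solving f(0.845) = f(5.779) with F(5.779) − F(0.845) = 0.99 gives [0.845, 5.779].
For comparison, the equal-tailed interval is [0.987, 6.049]; the HPD is narrower and shifted toward the mode.

[0.845, 5.779]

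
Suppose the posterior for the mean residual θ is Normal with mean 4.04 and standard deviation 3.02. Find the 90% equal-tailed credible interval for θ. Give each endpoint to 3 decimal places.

[-0.927, 9.007]

The posterior is symmetric, so the 90% equal-tailed interval is θ = 4.04 ± z·3.02 with z = 1.645.
Half-width: 1.645 × 3.02 = 4.967.
4.04 − 4.967 = -0.927; 4.04 + 4.967 = 9.007.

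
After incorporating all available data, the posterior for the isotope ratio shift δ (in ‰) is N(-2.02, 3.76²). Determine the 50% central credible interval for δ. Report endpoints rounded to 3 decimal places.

[-4.556, 0.516]

The posterior is symmetric, so the 50% equal-tailed interval is δ = -2.02 ± z·3.76 with z = 0.674.
Half-width: 0.674 × 3.76 = 2.536.
-2.02 − 2.536 = -4.556; -2.02 + 2.536 = 0.516.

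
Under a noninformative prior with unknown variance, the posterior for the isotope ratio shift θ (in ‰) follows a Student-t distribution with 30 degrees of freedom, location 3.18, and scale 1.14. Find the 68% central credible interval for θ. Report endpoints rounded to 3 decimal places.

[2.027, 4.333]

The t_30 distribution is symmetric; the 68% interval is 3.18 ± t·1.14 with t_{0.84,30} = 1.011.
Half-width: 1.011 × 1.14 = 1.153.
3.18 − 1.153 = 2.027; 3.18 + 1.153 = 4.333.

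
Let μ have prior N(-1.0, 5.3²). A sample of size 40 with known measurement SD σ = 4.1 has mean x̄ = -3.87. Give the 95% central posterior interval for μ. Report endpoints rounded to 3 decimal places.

Posterior precision = 1/5.3² + 40/4.1² = 0.0356 + 2.3795 = 2.4151, so posterior SD = 0.6435.
Posterior mean = (-1.0/5.3² + 40·-3.87/4.1²) / 2.4151 = -3.8277.
Interval: -3.8277 ± 1.960 × 0.6435 → [-5.089, -2.567].

[-5.089, -2.567]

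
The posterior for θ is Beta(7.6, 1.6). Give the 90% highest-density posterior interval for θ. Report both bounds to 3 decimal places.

[0.657, 0.996]

The posterior is unimodal and skewed, so the HPD interval has equal density at both endpoints and is the shortest 90% interval.
Solving f(0.657) = f(0.996) with F(0.996) − F(0.657) = 0.90 gives [0.657, 0.996].
For comparison, the equal-tailed interval is [0.596, 0.974]; the HPD is narrower and shifted toward the mode.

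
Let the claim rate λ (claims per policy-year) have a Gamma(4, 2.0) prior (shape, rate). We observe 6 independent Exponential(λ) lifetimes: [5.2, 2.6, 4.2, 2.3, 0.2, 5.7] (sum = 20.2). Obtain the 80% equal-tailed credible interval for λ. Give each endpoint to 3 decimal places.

[0.280, 0.640]

Posterior: Gamma(4+6, 2.0+20.2) = Gamma(10, 22.2) (shape, rate).
Equal-tailed 80% interval: Gamma(10, 22.2) quantiles at 0.1 and 0.9.
Posterior mean ≈ 0.450, SD ≈ 0.142; a Normal approximation gives roughly [0.268, 0.633].
Exact: lower = 0.280; upper = 0.640.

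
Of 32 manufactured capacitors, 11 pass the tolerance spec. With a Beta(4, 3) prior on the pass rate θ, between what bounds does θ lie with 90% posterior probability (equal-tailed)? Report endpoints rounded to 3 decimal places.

Posterior: Beta(4+11, 3+21) = Beta(15, 24).
Equal-tailed 90% interval: the 0.05 and 0.95 quantiles of Beta(15, 24).
Posterior mean ≈ 0.385, SD ≈ 0.077; a Normal approximation gives roughly [0.258, 0.511].
Exact: F⁻¹(0.05) = 0.261; F⁻¹(0.95) = 0.515.

[0.261, 0.515]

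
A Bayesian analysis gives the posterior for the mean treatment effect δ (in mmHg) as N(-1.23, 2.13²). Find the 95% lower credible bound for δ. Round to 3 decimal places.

Need L with P(δ ≥ L) = 0.95: L = -1.23 − z_{0.05}·2.13.
z = 1.645; L = -1.23 − 1.645 × 2.13 = -4.734.

-4.734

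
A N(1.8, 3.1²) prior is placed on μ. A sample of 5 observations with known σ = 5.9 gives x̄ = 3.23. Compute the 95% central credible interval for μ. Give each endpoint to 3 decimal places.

Posterior precision = 1/3.1² + 5/5.9² = 0.1041 + 0.1436 = 0.2477, so posterior SD = 2.0093.
Posterior mean = (1.8/3.1² + 5·3.23/5.9²) / 0.2477 = 2.6292.
Interval: 2.6292 ± 1.960 × 2.0093 → [-1.309, 6.567].

[-1.309, 6.567]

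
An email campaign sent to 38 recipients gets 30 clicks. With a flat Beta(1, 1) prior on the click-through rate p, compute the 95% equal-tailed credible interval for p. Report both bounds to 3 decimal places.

Posterior: Beta(1+30, 1+8) = Beta(31, 9).
Equal-tailed 95% interval: the 0.025 and 0.975 quantiles of Beta(31, 9).
Posterior mean ≈ 0.775, SD ≈ 0.065; a Normal approximation gives roughly [0.647, 0.903].
Exact: F⁻¹(0.025) = 0.635; F⁻¹(0.975) = 0.889.

[0.635, 0.889]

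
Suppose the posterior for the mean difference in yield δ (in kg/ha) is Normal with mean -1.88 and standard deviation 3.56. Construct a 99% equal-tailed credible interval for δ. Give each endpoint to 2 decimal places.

The posterior is symmetric, so the 99% equal-tailed interval is δ = -1.88 ± z·3.56 with z = 2.576.
Half-width: 2.576 × 3.56 = 9.17.
-1.88 − 9.17 = -11.05; -1.88 + 9.17 = 7.29.

[-11.05, 7.29]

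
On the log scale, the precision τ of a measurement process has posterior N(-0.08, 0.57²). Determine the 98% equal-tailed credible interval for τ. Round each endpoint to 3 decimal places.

On the log scale the 98% interval is -0.08 ± 2.326 × 0.57 = [-1.4060, 1.2460].
Exponentiate: [e^-1.4060, e^1.2460] = [0.245, 3.476].

[0.245, 3.476]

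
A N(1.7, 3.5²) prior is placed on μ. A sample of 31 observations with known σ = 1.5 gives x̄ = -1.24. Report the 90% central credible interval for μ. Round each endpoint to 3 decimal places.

[-1.665, -0.781]

Posterior precision = 1/3.5² + 31/1.5² = 0.0816 + 13.7778 = 13.8594, so posterior SD = 0.2686.
Posterior mean = (1.7/3.5² + 31·-1.24/1.5²) / 13.8594 = -1.2227.
Interval: -1.2227 ± 1.645 × 0.2686 → [-1.665, -0.781].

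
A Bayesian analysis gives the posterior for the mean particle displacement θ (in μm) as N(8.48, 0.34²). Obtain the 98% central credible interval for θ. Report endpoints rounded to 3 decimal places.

The posterior is symmetric, so the 98% equal-tailed interval is θ = 8.48 ± z·0.34 with z = 2.326.
Half-width: 2.326 × 0.34 = 0.791.
8.48 − 0.791 = 7.689; 8.48 + 0.791 = 9.271.

[7.689, 9.271]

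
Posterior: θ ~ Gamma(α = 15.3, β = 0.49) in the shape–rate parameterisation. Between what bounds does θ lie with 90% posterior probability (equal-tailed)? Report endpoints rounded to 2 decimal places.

Posterior: Gamma(shape 15.3, rate 0.49).
Equal-tailed 90% interval: Gamma(15.3, 0.49) quantiles at 0.05 and 0.95.
Posterior mean ≈ 31.22, SD ≈ 7.98; a Normal approximation gives roughly [18.09, 44.35].
Exact: lower = 19.35; upper = 45.41.

[19.35, 45.41]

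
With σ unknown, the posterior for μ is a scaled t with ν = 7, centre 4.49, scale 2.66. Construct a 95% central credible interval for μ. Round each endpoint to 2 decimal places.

[-1.80, 10.78]

The t_7 distribution is symmetric; the 95% interval is 4.49 ± t·2.66 with t_{0.975,7} = 2.365.
Half-width: 2.365 × 2.66 = 6.29.
4.49 − 6.29 = -1.80; 4.49 + 6.29 = 10.78.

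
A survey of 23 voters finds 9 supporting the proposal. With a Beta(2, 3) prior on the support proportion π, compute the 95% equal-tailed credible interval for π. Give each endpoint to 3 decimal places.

[0.224, 0.576]

Posterior: Beta(2+9, 3+14) = Beta(11, 17).
Equal-tailed 95% interval: the 0.025 and 0.975 quantiles of Beta(11, 17).
Posterior mean ≈ 0.393, SD ≈ 0.091; a Normal approximation gives roughly [0.215, 0.571].
Exact: F⁻¹(0.025) = 0.224; F⁻¹(0.975) = 0.576.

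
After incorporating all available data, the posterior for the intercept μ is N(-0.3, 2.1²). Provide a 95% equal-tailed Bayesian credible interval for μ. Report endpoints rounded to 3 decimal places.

[-4.416, 3.816]

The posterior is symmetric, so the 95% equal-tailed interval is μ = -0.3 ± z·2.1 with z = 1.960.
Half-width: 1.960 × 2.1 = 4.116.
-0.3 − 4.116 = -4.416; -0.3 + 4.116 = 3.816.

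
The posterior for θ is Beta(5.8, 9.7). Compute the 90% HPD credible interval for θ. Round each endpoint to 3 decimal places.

[0.177, 0.567]

The posterior is unimodal and skewed, so the HPD interval has equal density at both endpoints and is the shortest 90% interval.
Solving f(0.177) = f(0.567) with F(0.567) − F(0.177) = 0.90 gives [0.177, 0.567].
For comparison, the equal-tailed interval is [0.188, 0.580]; the HPD is narrower and shifted toward the mode.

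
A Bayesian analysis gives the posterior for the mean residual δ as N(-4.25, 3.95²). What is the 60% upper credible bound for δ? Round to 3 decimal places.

Need U with P(δ ≤ U) = 0.60: U = -4.25 + z_{0.4}·3.95.
z = 0.253; U = -4.25 + 0.253 × 3.95 = -3.249.

-3.249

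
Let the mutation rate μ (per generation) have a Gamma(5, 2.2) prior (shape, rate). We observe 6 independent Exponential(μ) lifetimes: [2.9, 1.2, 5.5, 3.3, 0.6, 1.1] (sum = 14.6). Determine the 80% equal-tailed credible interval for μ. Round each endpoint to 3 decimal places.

[0.418, 0.917]

Posterior: Gamma(5+6, 2.2+14.6) = Gamma(11, 16.8) (shape, rate).
Equal-tailed 80% interval: Gamma(11, 16.8) quantiles at 0.1 and 0.9.
Posterior mean ≈ 0.655, SD ≈ 0.197; a Normal approximation gives roughly [0.402, 0.908].
Exact: lower = 0.418; upper = 0.917.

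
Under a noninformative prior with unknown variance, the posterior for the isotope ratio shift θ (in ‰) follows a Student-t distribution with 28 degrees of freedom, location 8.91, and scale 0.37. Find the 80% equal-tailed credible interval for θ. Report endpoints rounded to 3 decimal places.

[8.424, 9.396]

The t_28 distribution is symmetric; the 80% interval is 8.91 ± t·0.37 with t_{0.9,28} = 1.313.
Half-width: 1.313 × 0.37 = 0.486.
8.91 − 0.486 = 8.424; 8.91 + 0.486 = 9.396.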